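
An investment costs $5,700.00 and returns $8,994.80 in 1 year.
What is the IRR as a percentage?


Formula: IRR = C1/C0 - 1
Substituting: IRR = $8,994.80 / $5,700.00 - 1
Ratio: 1.578035 - 1 = 0.578035
IRR = 57.8035%

57.8035%


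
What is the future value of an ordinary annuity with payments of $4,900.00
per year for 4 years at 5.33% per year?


Formula: FV = PMT * ((1+r)^n - 1) / r
Growth factor: (1 + 0.0533)^4 = 1.230859
Numerator: 1.230859 - 1 = 0.230859
FV = $4,900.00 * 0.230859 / 0.0533 = $21,223.44

$21,223.44


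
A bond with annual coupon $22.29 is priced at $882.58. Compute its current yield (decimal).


Formula: Current yield = annual coupon / price
Substituting: CY = $22.29 / $882.58
CY = 0.025256

0.025256


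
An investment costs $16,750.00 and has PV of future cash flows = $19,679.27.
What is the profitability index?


Formula: PI = PV(cash flows) / initial investment
Substituting: PI = $19,679.27 / $16,750.00
PI = 1.1749

1.1749


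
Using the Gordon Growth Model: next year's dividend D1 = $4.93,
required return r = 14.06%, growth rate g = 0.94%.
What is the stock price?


Formula: P = D1 / (r - g)
Spread: r - g = 0.1406 - 0.0094 = 0.1312
Substituting: P = $4.93 / 0.1312
P = $37.58

$37.58


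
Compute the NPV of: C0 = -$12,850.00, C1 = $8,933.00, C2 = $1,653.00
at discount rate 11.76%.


Formula: NPV = C0 + C1/(1+r) + C2/(1+r)^2
Discount C1: $8,933.00 / (1 + 0.1176) = $7,993.02
Discount C2: $1,653.00 / (1 + 0.1176)^2 = $1,323.43
NPV = -$12,850.00 + $7,993.02 + $1,323.43 = -$3,533.55

-$3,533.55


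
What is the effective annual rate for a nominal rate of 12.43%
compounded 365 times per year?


Formula: EAR = (1 + r/m)^m - 1
Period rate: r/m = 0.1243 / 365 = 0.000341
Compounding: (1 + 0.000341)^365 = 1.132332
EAR = 1.132332 - 1 = 0.132332

0.132332


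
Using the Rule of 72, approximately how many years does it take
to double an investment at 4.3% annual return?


Formula: Years ≈ 72 / r
Substituting: Years ≈ 72 / 4.3
Years ≈ 16.7

16.7 years


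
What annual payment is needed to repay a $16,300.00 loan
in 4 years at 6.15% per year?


Formula: PMT = PV * r / (1 - (1+r)^(-n))
Denominator: 1 - (1 + 0.0615)^(-4) = 0.212374
Numerator: $16,300.00 * 0.0615 = 1002.45
PMT = 1002.45 / 0.212374 = $4,720.21

$4,720.21


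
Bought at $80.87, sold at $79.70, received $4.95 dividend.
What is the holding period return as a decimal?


Formula: HPR = (P1 - P0 + D) / P0
Gain: $79.70 - $80.87 + $4.95 = $3.78
HPR = $3.78 / $80.87 = 0.0467

0.0467


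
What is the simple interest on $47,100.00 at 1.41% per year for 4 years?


Formula: I = P * r * t
Substituting: I = $47,100.00 * 0.0141 * 4
Step: I = $47,100.00 * 0.0564
I = $2,656.44

$2,656.44


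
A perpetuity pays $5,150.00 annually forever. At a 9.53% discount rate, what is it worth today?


Formula: PV = C / r
Substituting: PV = $5,150.00 / 0.0953
PV = $54,039.87

$54,039.87


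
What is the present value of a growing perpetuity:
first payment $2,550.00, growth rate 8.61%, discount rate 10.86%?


Formula: PV = C / (r - g)
Spread: r - g = 0.1086 - 0.0861 = 0.0225
Substituting: PV = $2,550.00 / 0.0225
PV = $113,333.33

$113,333.33


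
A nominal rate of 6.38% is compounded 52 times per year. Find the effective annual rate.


Formula: EAR = (1 + r/m)^m - 1
Period rate: r/m = 0.0638 / 52 = 0.001227
Compounding: (1 + 0.001227)^52 = 1.065838
EAR = 1.065838 - 1 = 0.065838

0.065838


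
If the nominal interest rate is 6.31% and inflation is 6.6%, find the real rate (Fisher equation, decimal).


Formula: (1 + r_real) = (1 + r_nom) / (1 + inflation)
Substituting: (1 + r_real) = 1.0631 / 1.066
(1 + r_real) = 0.99728
r_real = 0.99728 - 1 = -0.00272

-0.00272


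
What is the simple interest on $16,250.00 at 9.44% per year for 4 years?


Formula: I = P * r * t
Substituting: I = $16,250.00 * 0.0944 * 4
Step: I = $16,250.00 * 0.3776
I = $6,136.00

$6,136.00


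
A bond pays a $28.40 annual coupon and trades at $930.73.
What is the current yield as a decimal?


Formula: Current yield = annual coupon / price
Substituting: CY = $28.40 / $930.73
CY = 0.030514

0.030514


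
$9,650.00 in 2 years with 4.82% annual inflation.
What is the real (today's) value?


Formula: Real value = nominal / (1 + inflation)^years
Price level: (1 + 0.0482)^2 = 1.098723
Real value = $9,650.00 / 1.098723 = $8,782.92

$8,782.92


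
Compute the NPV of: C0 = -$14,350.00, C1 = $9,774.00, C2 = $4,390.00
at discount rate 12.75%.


Formula: NPV = C0 + C1/(1+r) + C2/(1+r)^2
Discount C1: $9,774.00 / (1 + 0.1275) = $8,668.74
Discount C2: $4,390.00 / (1 + 0.1275)^2 = $3,453.28
NPV = -$14,350.00 + $8,668.74 + $3,453.28 = -$2,227.99

-$2,227.99


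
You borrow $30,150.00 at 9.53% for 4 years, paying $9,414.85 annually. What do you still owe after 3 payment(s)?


Formula: Balance = PV*(1+r)^k - PMT*((1+r)^k - 1)/r
Growth: (1 + 0.0953)^3 = 1.314012
Accumulated factor: ((1+r)^k - 1)/r = 3.294982
Balance = $30,150.00 * 1.314012 - $9,414.85 * 3.294982
Balance = $8,595.69

$8,595.69


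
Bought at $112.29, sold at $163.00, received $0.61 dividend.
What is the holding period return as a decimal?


Formula: HPR = (P1 - P0 + D) / P0
Gain: $163.00 - $112.29 + $0.61 = $51.32
HPR = $51.32 / $112.29 = 0.457

0.457


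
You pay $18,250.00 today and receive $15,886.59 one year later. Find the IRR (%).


Formula: IRR = C1/C0 - 1
Substituting: IRR = $15,886.59 / $18,250.00 - 1
Ratio: 0.870498 - 1 = -0.129502
IRR = -12.9502%

-12.9502%


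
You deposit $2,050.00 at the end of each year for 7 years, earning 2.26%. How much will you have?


Formula: FV = PMT * ((1+r)^n - 1) / r
Growth factor: (1 + 0.0226)^7 = 1.169339
Numerator: 1.169339 - 1 = 0.169339
FV = $2,050.00 * 0.169339 / 0.0226 = $15,360.42

$15,360.42


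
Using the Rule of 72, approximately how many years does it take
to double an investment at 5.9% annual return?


Formula: Years ≈ 72 / r
Substituting: Years ≈ 72 / 5.9
Years ≈ 12.2

12.2 years


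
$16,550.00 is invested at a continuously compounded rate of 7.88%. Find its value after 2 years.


Formula: FV = P * e^(r*t)
Exponent: r*t = 0.0788 * 2 = 0.1576
e^(0.1576) = 1.170698
FV = $16,550.00 * 1.170698 = $19,375.05

$19,375.05


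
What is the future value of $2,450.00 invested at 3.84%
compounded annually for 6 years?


Formula: FV = P * (1 + r)^n
Substituting: FV = $2,450.00 * (1 + 0.0384)^6
Growth factor: (1.0384)^6 = 1.253684
FV = $2,450.00 * 1.253684 = $3,071.53

$3,071.53


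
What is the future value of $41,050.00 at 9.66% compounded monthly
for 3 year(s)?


Formula: FV = P * (1 + r/m)^(m*t)
Period rate: r/m = 0.0966 / 12 = 0.00805
Total periods: m*t = 12 * 3 = 36
Growth factor: (1 + 0.00805)^36 = 1.334611
FV = $41,050.00 * 1.334611 = $54,785.78

$54,785.78


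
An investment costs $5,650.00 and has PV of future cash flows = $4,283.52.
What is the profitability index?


Formula: PI = PV(cash flows) / initial investment
Substituting: PI = $4,283.52 / $5,650.00
PI = 0.7581

0.7581


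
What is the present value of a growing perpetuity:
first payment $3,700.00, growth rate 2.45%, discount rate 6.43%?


Formula: PV = C / (r - g)
Spread: r - g = 0.0643 - 0.0245 = 0.0398
Substituting: PV = $3,700.00 / 0.0398
PV = $92,964.82

$92,964.82


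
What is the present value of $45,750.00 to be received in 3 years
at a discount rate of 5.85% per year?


Formula: PV = FV / (1 + r)^n
Substituting: PV = $45,750.00 / (1 + 0.0585)^3
Discount factor: (1.0585)^3 = 1.185967
PV = $45,750.00 / 1.185967 = $38,576.12

$38,576.12


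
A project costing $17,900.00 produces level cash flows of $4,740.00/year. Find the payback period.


Formula: Payback = investment / annual cash flow
Substituting: Payback = $17,900.00 / $4,740.00
Payback = 3.7764 years

3.7764 years


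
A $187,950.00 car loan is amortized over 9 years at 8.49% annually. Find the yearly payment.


Formula: PMT = PV * r / (1 - (1+r)^(-n))
Denominator: 1 - (1 + 0.0849)^(-9) = 0.519722
Numerator: $187,950.00 * 0.0849 = 15956.955
PMT = 15956.955 / 0.519722 = $30,702.86

$30,702.86


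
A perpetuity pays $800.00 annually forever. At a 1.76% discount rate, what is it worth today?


Formula: PV = C / r
Substituting: PV = $800.00 / 0.0176
PV = $45,454.55

$45,454.55


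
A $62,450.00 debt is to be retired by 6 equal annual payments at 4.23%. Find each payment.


Formula: PMT = PV * r / (1 - (1+r)^(-n))
Denominator: 1 - (1 + 0.0423)^(-6) = 0.220092
Numerator: $62,450.00 * 0.0423 = 2641.635
PMT = 2641.635 / 0.220092 = $12,002.43

$12,002.43


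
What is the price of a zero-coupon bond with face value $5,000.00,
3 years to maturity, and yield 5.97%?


Formula: Price = FV / (1 + r)^n
Substituting: Price = $5,000.00 / (1 + 0.0597)^3
Discount factor: (1.0597)^3 = 1.190005
Price = $5,000.00 / 1.190005 = $4,201.66

$4,201.66


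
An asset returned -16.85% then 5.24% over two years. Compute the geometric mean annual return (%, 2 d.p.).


Formula: Geometric mean = ((1+r1)*(1+r2))^(1/2) - 1
Product: (1 + -0.1685) * (1 + 0.0524) = 0.8315 * 1.0524 = 0.875071
Square root: 0.875071^0.5 = 0.935452
Geometric mean = 0.935452 - 1 = -0.064548
As percentage: -6.45%

-6.45%


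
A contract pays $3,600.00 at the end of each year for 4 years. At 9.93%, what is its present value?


Formula: PV = PMT * (1 - (1+r)^(-n)) / r
Discount factor: (1 + 0.0993)^(-4) = 0.684755
Bracket: 1 - 0.684755 = 0.315245
PV = $3,600.00 * 0.315245 / 0.0993 = $11,428.83

$11,428.83


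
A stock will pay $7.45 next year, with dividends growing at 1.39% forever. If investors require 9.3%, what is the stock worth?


Formula: P = D1 / (r - g)
Spread: r - g = 0.093 - 0.0139 = 0.0791
Substituting: P = $7.45 / 0.0791
P = $94.18

$94.18


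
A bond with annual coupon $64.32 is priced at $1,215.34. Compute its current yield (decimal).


Formula: Current yield = annual coupon / price
Substituting: CY = $64.32 / $1,215.34
CY = 0.052923

0.052923


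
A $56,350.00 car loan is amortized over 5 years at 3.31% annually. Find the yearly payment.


Formula: PMT = PV * r / (1 - (1+r)^(-n))
Denominator: 1 - (1 + 0.0331)^(-5) = 0.150256
Numerator: $56,350.00 * 0.0331 = 1865.185
PMT = 1865.185 / 0.150256 = $12,413.39

$12,413.39


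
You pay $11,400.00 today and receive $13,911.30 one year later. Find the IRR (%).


Formula: IRR = C1/C0 - 1
Substituting: IRR = $13,911.30 / $11,400.00 - 1
Ratio: 1.220289 - 1 = 0.220289
IRR = 22.0289%

22.0289%


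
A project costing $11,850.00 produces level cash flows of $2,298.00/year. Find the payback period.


Formula: Payback = investment / annual cash flow
Substituting: Payback = $11,850.00 / $2,298.00
Payback = 5.1567 years

5.1567 years


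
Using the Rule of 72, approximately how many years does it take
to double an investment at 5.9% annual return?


Formula: Years ≈ 72 / r
Substituting: Years ≈ 72 / 5.9
Years ≈ 12.2

12.2 years


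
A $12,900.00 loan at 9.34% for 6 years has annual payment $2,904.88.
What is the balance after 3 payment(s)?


Formula: Balance = PV*(1+r)^k - PMT*((1+r)^k - 1)/r
Growth: (1 + 0.0934)^3 = 1.307185
Accumulated factor: ((1+r)^k - 1)/r = 3.288924
Balance = $12,900.00 * 1.307185 - $2,904.88 * 3.288924
Balance = $7,308.76

$7,308.76


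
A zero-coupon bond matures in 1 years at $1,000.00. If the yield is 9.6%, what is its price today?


Formula: Price = FV / (1 + r)^n
Substituting: Price = $1,000.00 / (1 + 0.096)^1
Discount factor: (1.096)^1 = 1.096
Price = $1,000.00 / 1.096 = $912.41

$912.41


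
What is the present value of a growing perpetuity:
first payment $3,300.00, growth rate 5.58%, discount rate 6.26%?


Formula: PV = C / (r - g)
Spread: r - g = 0.0626 - 0.0558 = 0.0068
Substituting: PV = $3,300.00 / 0.0068
PV = $485,294.12

$485,294.12


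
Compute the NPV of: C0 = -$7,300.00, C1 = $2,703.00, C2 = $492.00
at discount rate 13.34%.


Formula: NPV = C0 + C1/(1+r) + C2/(1+r)^2
Discount C1: $2,703.00 / (1 + 0.1334) = $2,384.86
Discount C2: $492.00 / (1 + 0.1334)^2 = $383.00
NPV = -$7,300.00 + $2,384.86 + $383.00 = -$4,532.14

-$4,532.14


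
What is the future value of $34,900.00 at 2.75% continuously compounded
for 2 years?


Formula: FV = P * e^(r*t)
Exponent: r*t = 0.0275 * 2 = 0.055
e^(0.055) = 1.056541
FV = $34,900.00 * 1.056541 = $36,873.27

$36,873.27


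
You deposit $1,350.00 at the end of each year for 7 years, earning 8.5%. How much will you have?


Formula: FV = PMT * ((1+r)^n - 1) / r
Growth factor: (1 + 0.085)^7 = 1.770142
Numerator: 1.770142 - 1 = 0.770142
FV = $1,350.00 * 0.770142 / 0.085 = $12,231.67

$12,231.67


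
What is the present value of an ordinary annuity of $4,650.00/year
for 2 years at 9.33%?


Formula: PV = PMT * (1 - (1+r)^(-n)) / r
Discount factor: (1 + 0.0933)^(-2) = 0.836607
Bracket: 1 - 0.836607 = 0.163393
PV = $4,650.00 * 0.163393 / 0.0933 = $8,143.40

$8,143.40


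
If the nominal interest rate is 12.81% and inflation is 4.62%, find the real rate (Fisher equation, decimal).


Formula: (1 + r_real) = (1 + r_nom) / (1 + inflation)
Substituting: (1 + r_real) = 1.1281 / 1.0462
(1 + r_real) = 1.078283
r_real = 1.078283 - 1 = 0.078283

0.078283


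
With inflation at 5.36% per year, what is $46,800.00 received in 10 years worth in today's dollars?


Formula: Real value = nominal / (1 + inflation)^years
Price level: (1 + 0.0536)^10 = 1.685612
Real value = $46,800.00 / 1.685612 = $27,764.40

$27,764.40


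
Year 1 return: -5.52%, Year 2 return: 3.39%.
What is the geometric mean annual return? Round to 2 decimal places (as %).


Formula: Geometric mean = ((1+r1)*(1+r2))^(1/2) - 1
Product: (1 + -0.0552) * (1 + 0.0339) = 0.9448 * 1.0339 = 0.976829
Square root: 0.976829^0.5 = 0.988346
Geometric mean = 0.988346 - 1 = -0.011654
As percentage: -1.17%

-1.17%


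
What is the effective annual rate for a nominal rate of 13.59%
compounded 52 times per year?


Formula: EAR = (1 + r/m)^m - 1
Period rate: r/m = 0.1359 / 52 = 0.002613
Compounding: (1 + 0.002613)^52 = 1.145364
EAR = 1.145364 - 1 = 0.145364

0.145364


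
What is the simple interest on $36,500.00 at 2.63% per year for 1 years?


Formula: I = P * r * t
Substituting: I = $36,500.00 * 0.0263 * 1
Step: I = $36,500.00 * 0.0263
I = $959.95

$959.95


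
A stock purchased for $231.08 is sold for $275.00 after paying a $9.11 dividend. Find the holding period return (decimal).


Formula: HPR = (P1 - P0 + D) / P0
Gain: $275.00 - $231.08 + $9.11 = $53.03
HPR = $53.03 / $231.08 = 0.2295

0.2295


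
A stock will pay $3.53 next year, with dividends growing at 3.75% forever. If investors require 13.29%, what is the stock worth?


Formula: P = D1 / (r - g)
Spread: r - g = 0.1329 - 0.0375 = 0.0954
Substituting: P = $3.53 / 0.0954
P = $37.00

$37.00


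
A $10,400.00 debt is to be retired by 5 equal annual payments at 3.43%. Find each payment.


Formula: PMT = PV * r / (1 - (1+r)^(-n))
Denominator: 1 - (1 + 0.0343)^(-5) = 0.155174
Numerator: $10,400.00 * 0.0343 = 356.72
PMT = 356.72 / 0.155174 = $2,298.84

$2,298.84


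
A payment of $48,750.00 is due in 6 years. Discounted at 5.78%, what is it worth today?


Formula: PV = FV / (1 + r)^n
Substituting: PV = $48,750.00 / (1 + 0.0578)^6
Discount factor: (1.0578)^6 = 1.400946
PV = $48,750.00 / 1.400946 = $34,797.92

$34,797.92


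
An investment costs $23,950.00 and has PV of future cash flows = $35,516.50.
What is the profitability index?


Formula: PI = PV(cash flows) / initial investment
Substituting: PI = $35,516.50 / $23,950.00
PI = 1.4829

1.4829


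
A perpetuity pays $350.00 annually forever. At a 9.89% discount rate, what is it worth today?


Formula: PV = C / r
Substituting: PV = $350.00 / 0.0989
PV = $3,538.93

$3,538.93


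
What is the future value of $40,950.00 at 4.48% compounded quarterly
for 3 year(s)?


Formula: FV = P * (1 + r/m)^(m*t)
Period rate: r/m = 0.0448 / 4 = 0.0112
Total periods: m*t = 4 * 3 = 12
Growth factor: (1 + 0.0112)^12 = 1.142996
FV = $40,950.00 * 1.142996 = $46,805.69

$46,805.69


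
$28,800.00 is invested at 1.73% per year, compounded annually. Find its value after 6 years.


Formula: FV = P * (1 + r)^n
Substituting: FV = $28,800.00 * (1 + 0.0173)^6
Growth factor: (1.0173)^6 = 1.108394
FV = $28,800.00 * 1.108394 = $31,921.75

$31,921.75


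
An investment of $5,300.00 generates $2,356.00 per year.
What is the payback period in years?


Formula: Payback = investment / annual cash flow
Substituting: Payback = $5,300.00 / $2,356.00
Payback = 2.2496 years

2.2496 years


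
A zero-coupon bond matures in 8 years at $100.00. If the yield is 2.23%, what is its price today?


Formula: Price = FV / (1 + r)^n
Substituting: Price = $100.00 / (1 + 0.0223)^8
Discount factor: (1.0223)^8 = 1.192963
Price = $100.00 / 1.192963 = $83.82

$83.82


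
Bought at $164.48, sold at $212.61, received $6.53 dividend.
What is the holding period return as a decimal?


Formula: HPR = (P1 - P0 + D) / P0
Gain: $212.61 - $164.48 + $6.53 = $54.66
HPR = $54.66 / $164.48 = 0.3323

0.3323


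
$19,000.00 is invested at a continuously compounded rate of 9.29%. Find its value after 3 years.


Formula: FV = P * e^(r*t)
Exponent: r*t = 0.0929 * 3 = 0.2787
e^(0.2787) = 1.321411
FV = $19,000.00 * 1.321411 = $25,106.81

$25,106.81


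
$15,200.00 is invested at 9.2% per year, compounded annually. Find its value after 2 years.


Formula: FV = P * (1 + r)^n
Substituting: FV = $15,200.00 * (1 + 0.092)^2
Growth factor: (1.092)^2 = 1.192464
FV = $15,200.00 * 1.192464 = $18,125.45

$18,125.45


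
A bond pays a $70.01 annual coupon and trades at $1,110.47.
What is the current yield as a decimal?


Formula: Current yield = annual coupon / price
Substituting: CY = $70.01 / $1,110.47
CY = 0.063045

0.063045


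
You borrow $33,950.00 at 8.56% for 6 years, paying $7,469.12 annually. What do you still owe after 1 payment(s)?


Formula: Balance = PV*(1+r)^k - PMT*((1+r)^k - 1)/r
Growth: (1 + 0.0856)^1 = 1.0856
Accumulated factor: ((1+r)^k - 1)/r = 1.0
Balance = $33,950.00 * 1.0856 - $7,469.12 * 1.0
Balance = $29,387.00

$29,387.00


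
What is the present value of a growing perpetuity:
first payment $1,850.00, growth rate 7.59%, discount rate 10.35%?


Formula: PV = C / (r - g)
Spread: r - g = 0.1035 - 0.0759 = 0.0276
Substituting: PV = $1,850.00 / 0.0276
PV = $67,028.99

$67,028.99


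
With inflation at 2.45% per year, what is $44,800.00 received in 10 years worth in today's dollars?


Formula: Real value = nominal / (1 + inflation)^years
Price level: (1 + 0.0245)^10 = 1.273854
Real value = $44,800.00 / 1.273854 = $35,168.87

$35,168.87


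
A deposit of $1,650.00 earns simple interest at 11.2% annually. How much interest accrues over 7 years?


Formula: I = P * r * t
Substituting: I = $1,650.00 * 0.112 * 7
Step: I = $1,650.00 * 0.784
I = $1,293.60

$1,293.60


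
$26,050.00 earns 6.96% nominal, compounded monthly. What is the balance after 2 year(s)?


Formula: FV = P * (1 + r/m)^(m*t)
Period rate: r/m = 0.0696 / 12 = 0.0058
Total periods: m*t = 12 * 2 = 24
Growth factor: (1 + 0.0058)^24 = 1.148892
FV = $26,050.00 * 1.148892 = $29,928.63

$29,928.63


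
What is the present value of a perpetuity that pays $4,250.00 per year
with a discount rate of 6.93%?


Formula: PV = C / r
Substituting: PV = $4,250.00 / 0.0693
PV = $61,327.56

$61,327.56


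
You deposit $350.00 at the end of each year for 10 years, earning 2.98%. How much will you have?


Formula: FV = PMT * ((1+r)^n - 1) / r
Growth factor: (1 + 0.0298)^10 = 1.341309
Numerator: 1.341309 - 1 = 0.341309
FV = $350.00 * 0.341309 / 0.0298 = $4,008.66

$4,008.66


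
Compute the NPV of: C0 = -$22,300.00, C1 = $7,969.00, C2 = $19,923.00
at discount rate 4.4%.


Formula: NPV = C0 + C1/(1+r) + C2/(1+r)^2
Discount C1: $7,969.00 / (1 + 0.044) = $7,633.14
Discount C2: $19,923.00 / (1 + 0.044)^2 = $18,279.05
NPV = -$22,300.00 + $7,633.14 + $18,279.05 = $3,612.20

$3,612.20


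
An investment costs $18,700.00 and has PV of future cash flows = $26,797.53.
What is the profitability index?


Formula: PI = PV(cash flows) / initial investment
Substituting: PI = $26,797.53 / $18,700.00
PI = 1.433

1.433


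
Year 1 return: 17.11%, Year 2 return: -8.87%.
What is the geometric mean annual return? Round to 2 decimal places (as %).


Formula: Geometric mean = ((1+r1)*(1+r2))^(1/2) - 1
Product: (1 + 0.1711) * (1 + -0.0887) = 1.1711 * 0.9113 = 1.067223
Square root: 1.067223^0.5 = 1.033065
Geometric mean = 1.033065 - 1 = 0.033065
As percentage: 3.31%

3.31%


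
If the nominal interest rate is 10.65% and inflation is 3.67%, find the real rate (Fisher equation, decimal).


Formula: (1 + r_real) = (1 + r_nom) / (1 + inflation)
Substituting: (1 + r_real) = 1.1065 / 1.0367
(1 + r_real) = 1.067329
r_real = 1.067329 - 1 = 0.067329

0.067329


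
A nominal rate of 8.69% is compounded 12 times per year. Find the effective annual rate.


Formula: EAR = (1 + r/m)^m - 1
Period rate: r/m = 0.0869 / 12 = 0.007242
Compounding: (1 + 0.007242)^12 = 1.090446
EAR = 1.090446 - 1 = 0.090446

0.090446


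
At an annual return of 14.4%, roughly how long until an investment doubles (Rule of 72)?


Formula: Years ≈ 72 / r
Substituting: Years ≈ 72 / 14.4
Years ≈ 5.0

5.0 years


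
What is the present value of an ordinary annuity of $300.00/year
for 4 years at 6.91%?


Formula: PV = PMT * (1 - (1+r)^(-n)) / r
Discount factor: (1 + 0.0691)^(-4) = 0.765467
Bracket: 1 - 0.765467 = 0.234533
PV = $300.00 * 0.234533 / 0.0691 = $1,018.23

$1,018.23


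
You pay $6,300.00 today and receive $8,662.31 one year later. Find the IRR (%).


Formula: IRR = C1/C0 - 1
Substituting: IRR = $8,662.31 / $6,300.00 - 1
Ratio: 1.37497 - 1 = 0.37497
IRR = 37.497%

37.497%


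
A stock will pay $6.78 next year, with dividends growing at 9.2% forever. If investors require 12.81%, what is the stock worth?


Formula: P = D1 / (r - g)
Spread: r - g = 0.1281 - 0.092 = 0.0361
Substituting: P = $6.78 / 0.0361
P = $187.81

$187.81


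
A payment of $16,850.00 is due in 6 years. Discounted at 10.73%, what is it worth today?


Formula: PV = FV / (1 + r)^n
Substituting: PV = $16,850.00 / (1 + 0.1073)^6
Discount factor: (1.1073)^6 = 1.843282
PV = $16,850.00 / 1.843282 = $9,141.30

$9,141.30


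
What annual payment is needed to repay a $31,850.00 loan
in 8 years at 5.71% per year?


Formula: PMT = PV * r / (1 - (1+r)^(-n))
Denominator: 1 - (1 + 0.0571)^(-8) = 0.358685
Numerator: $31,850.00 * 0.0571 = 1818.635
PMT = 1818.635 / 0.358685 = $5,070.28

$5,070.28


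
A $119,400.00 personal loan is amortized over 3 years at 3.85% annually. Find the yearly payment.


Formula: PMT = PV * r / (1 - (1+r)^(-n))
Denominator: 1 - (1 + 0.0385)^(-3) = 0.107146
Numerator: $119,400.00 * 0.0385 = 4596.9
PMT = 4596.9 / 0.107146 = $42,903.18

$42,903.18


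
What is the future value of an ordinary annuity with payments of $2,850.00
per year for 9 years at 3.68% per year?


Formula: FV = PMT * ((1+r)^n - 1) / r
Growth factor: (1 + 0.0368)^9 = 1.384379
Numerator: 1.384379 - 1 = 0.384379
FV = $2,850.00 * 0.384379 / 0.0368 = $29,768.46

$29,768.46


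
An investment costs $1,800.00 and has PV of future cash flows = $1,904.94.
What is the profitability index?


Formula: PI = PV(cash flows) / initial investment
Substituting: PI = $1,904.94 / $1,800.00
PI = 1.0583

1.0583


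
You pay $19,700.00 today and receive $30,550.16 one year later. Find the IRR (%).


Formula: IRR = C1/C0 - 1
Substituting: IRR = $30,550.16 / $19,700.00 - 1
Ratio: 1.55077 - 1 = 0.55077
IRR = 55.077%

55.077%


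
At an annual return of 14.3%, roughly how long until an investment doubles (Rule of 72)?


Formula: Years ≈ 72 / r
Substituting: Years ≈ 72 / 14.3
Years ≈ 5.0

5.0 years


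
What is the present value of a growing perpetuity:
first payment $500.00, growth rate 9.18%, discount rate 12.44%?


Formula: PV = C / (r - g)
Spread: r - g = 0.1244 - 0.0918 = 0.0326
Substituting: PV = $500.00 / 0.0326
PV = $15,337.42

$15,337.42


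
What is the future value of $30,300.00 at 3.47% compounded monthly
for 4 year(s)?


Formula: FV = P * (1 + r/m)^(m*t)
Period rate: r/m = 0.0347 / 12 = 0.002892
Total periods: m*t = 12 * 4 = 48
Growth factor: (1 + 0.002892)^48 = 1.148664
FV = $30,300.00 * 1.148664 = $34,804.53

$34,804.53


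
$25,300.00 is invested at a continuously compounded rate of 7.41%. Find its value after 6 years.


Formula: FV = P * e^(r*t)
Exponent: r*t = 0.0741 * 6 = 0.4446
e^(0.4446) = 1.559866
FV = $25,300.00 * 1.559866 = $39,464.61

$39,464.61


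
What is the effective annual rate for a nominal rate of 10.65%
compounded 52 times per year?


Formula: EAR = (1 + r/m)^m - 1
Period rate: r/m = 0.1065 / 52 = 0.002048
Compounding: (1 + 0.002048)^52 = 1.112257
EAR = 1.112257 - 1 = 0.112257

0.112257


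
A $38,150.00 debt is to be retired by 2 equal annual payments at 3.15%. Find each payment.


Formula: PMT = PV * r / (1 - (1+r)^(-n))
Denominator: 1 - (1 + 0.0315)^(-2) = 0.060144
Numerator: $38,150.00 * 0.0315 = 1201.725
PMT = 1201.725 / 0.060144 = $19,980.95

$19,980.95


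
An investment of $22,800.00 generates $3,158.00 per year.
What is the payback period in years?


Formula: Payback = investment / annual cash flow
Substituting: Payback = $22,800.00 / $3,158.00
Payback = 7.2198 years

7.2198 years


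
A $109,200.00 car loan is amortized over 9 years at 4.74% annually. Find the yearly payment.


Formula: PMT = PV * r / (1 - (1+r)^(-n))
Denominator: 1 - (1 + 0.0474)^(-9) = 0.340846
Numerator: $109,200.00 * 0.0474 = 5176.08
PMT = 5176.08 / 0.340846 = $15,185.98

$15,185.98


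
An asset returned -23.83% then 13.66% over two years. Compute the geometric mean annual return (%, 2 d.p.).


Formula: Geometric mean = ((1+r1)*(1+r2))^(1/2) - 1
Product: (1 + -0.2383) * (1 + 0.1366) = 0.7617 * 1.1366 = 0.865748
Square root: 0.865748^0.5 = 0.930456
Geometric mean = 0.930456 - 1 = -0.069544
As percentage: -6.95%

-6.95%


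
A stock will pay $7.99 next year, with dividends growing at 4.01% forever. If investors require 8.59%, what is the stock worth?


Formula: P = D1 / (r - g)
Spread: r - g = 0.0859 - 0.0401 = 0.0458
Substituting: P = $7.99 / 0.0458
P = $174.45

$174.45


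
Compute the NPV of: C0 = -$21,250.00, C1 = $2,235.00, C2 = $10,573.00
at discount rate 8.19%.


Formula: NPV = C0 + C1/(1+r) + C2/(1+r)^2
Discount C1: $2,235.00 / (1 + 0.0819) = $2,065.81
Discount C2: $10,573.00 / (1 + 0.0819)^2 = $9,032.83
NPV = -$21,250.00 + $2,065.81 + $9,032.83 = -$10,151.36

-$10,151.36


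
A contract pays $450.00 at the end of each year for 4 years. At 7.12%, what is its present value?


Formula: PV = PMT * (1 - (1+r)^(-n)) / r
Discount factor: (1 + 0.0712)^(-4) = 0.759482
Bracket: 1 - 0.759482 = 0.240518
PV = $450.00 * 0.240518 / 0.0712 = $1,520.12

$1,520.12


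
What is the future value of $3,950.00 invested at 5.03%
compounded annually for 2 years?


Formula: FV = P * (1 + r)^n
Substituting: FV = $3,950.00 * (1 + 0.0503)^2
Growth factor: (1.0503)^2 = 1.10313
FV = $3,950.00 * 1.10313 = $4,357.36

$4,357.36


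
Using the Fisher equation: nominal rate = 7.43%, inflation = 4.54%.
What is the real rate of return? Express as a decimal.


Formula: (1 + r_real) = (1 + r_nom) / (1 + inflation)
Substituting: (1 + r_real) = 1.0743 / 1.0454
(1 + r_real) = 1.027645
r_real = 1.027645 - 1 = 0.027645

0.027645


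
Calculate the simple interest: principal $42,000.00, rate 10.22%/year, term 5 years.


Formula: I = P * r * t
Substituting: I = $42,000.00 * 0.1022 * 5
Step: I = $42,000.00 * 0.511
I = $21,462.00

$21,462.00


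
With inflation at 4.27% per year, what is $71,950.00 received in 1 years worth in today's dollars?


Formula: Real value = nominal / (1 + inflation)^years
Price level: (1 + 0.0427)^1 = 1.0427
Real value = $71,950.00 / 1.0427 = $69,003.55

$69,003.55


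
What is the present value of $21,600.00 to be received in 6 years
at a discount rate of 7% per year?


Formula: PV = FV / (1 + r)^n
Substituting: PV = $21,600.00 / (1 + 0.07)^6
Discount factor: (1.07)^6 = 1.50073
PV = $21,600.00 / 1.50073 = $14,392.99

$14,392.99


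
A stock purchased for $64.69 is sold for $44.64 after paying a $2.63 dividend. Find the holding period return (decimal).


Formula: HPR = (P1 - P0 + D) / P0
Gain: $44.64 - $64.69 + $2.63 = -$17.42
HPR = -$17.42 / $64.69 = -0.2693

-0.2693


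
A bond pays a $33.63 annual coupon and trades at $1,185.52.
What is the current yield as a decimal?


Formula: Current yield = annual coupon / price
Substituting: CY = $33.63 / $1,185.52
CY = 0.028367

0.028367


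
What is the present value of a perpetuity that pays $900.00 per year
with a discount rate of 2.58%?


Formula: PV = C / r
Substituting: PV = $900.00 / 0.0258
PV = $34,883.72

$34,883.72


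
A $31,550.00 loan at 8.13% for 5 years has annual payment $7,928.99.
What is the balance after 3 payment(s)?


Formula: Balance = PV*(1+r)^k - PMT*((1+r)^k - 1)/r
Growth: (1 + 0.0813)^3 = 1.264266
Accumulated factor: ((1+r)^k - 1)/r = 3.25051
Balance = $31,550.00 * 1.264266 - $7,928.99 * 3.25051
Balance = $14,114.35

$14,114.35


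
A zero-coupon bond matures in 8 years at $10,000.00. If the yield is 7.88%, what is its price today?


Formula: Price = FV / (1 + r)^n
Substituting: Price = $10,000.00 / (1 + 0.0788)^8
Discount factor: (1.0788)^8 = 1.834541
Price = $10,000.00 / 1.834541 = $5,450.95

$5,450.95


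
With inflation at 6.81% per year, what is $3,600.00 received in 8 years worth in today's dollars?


Formula: Real value = nominal / (1 + inflation)^years
Price level: (1 + 0.0681)^8 = 1.693929
Real value = $3,600.00 / 1.693929 = $2,125.24

$2,125.24


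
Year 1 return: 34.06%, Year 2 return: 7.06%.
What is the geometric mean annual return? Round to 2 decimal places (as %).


Formula: Geometric mean = ((1+r1)*(1+r2))^(1/2) - 1
Product: (1 + 0.3406) * (1 + 0.0706) = 1.3406 * 1.0706 = 1.435246
Square root: 1.435246^0.5 = 1.198018
Geometric mean = 1.198018 - 1 = 0.198018
As percentage: 19.80%

19.80%


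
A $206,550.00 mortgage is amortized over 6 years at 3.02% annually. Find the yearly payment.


Formula: PMT = PV * r / (1 - (1+r)^(-n))
Denominator: 1 - (1 + 0.0302)^(-6) = 0.163491
Numerator: $206,550.00 * 0.0302 = 6237.81
PMT = 6237.81 / 0.163491 = $38,153.89

$38,153.89


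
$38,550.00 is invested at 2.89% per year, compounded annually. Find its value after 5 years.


Formula: FV = P * (1 + r)^n
Substituting: FV = $38,550.00 * (1 + 0.0289)^5
Growth factor: (1.0289)^5 = 1.153097
FV = $38,550.00 * 1.153097 = $44,451.89

$44,451.89


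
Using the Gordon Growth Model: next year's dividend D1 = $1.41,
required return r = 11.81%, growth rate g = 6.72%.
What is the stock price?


Formula: P = D1 / (r - g)
Spread: r - g = 0.1181 - 0.0672 = 0.0509
Substituting: P = $1.41 / 0.0509
P = $27.70

$27.70


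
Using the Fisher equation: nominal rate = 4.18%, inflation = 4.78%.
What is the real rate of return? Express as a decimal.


Formula: (1 + r_real) = (1 + r_nom) / (1 + inflation)
Substituting: (1 + r_real) = 1.0418 / 1.0478
(1 + r_real) = 0.994274
r_real = 0.994274 - 1 = -0.005726

-0.005726


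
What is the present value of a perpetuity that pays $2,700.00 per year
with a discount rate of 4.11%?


Formula: PV = C / r
Substituting: PV = $2,700.00 / 0.0411
PV = $65,693.43

$65,693.43


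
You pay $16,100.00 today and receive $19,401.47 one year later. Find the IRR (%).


Formula: IRR = C1/C0 - 1
Substituting: IRR = $19,401.47 / $16,100.00 - 1
Ratio: 1.20506 - 1 = 0.20506
IRR = 20.506%

20.506%


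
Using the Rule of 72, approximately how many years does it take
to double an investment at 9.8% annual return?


Formula: Years ≈ 72 / r
Substituting: Years ≈ 72 / 9.8
Years ≈ 7.3

7.3 years


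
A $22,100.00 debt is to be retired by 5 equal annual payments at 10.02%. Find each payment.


Formula: PMT = PV * r / (1 - (1+r)^(-n))
Denominator: 1 - (1 + 0.1002)^(-5) = 0.379643
Numerator: $22,100.00 * 0.1002 = 2214.42
PMT = 2214.42 / 0.379643 = $5,832.90

$5,832.90


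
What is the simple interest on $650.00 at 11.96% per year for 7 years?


Formula: I = P * r * t
Substituting: I = $650.00 * 0.1196 * 7
Step: I = $650.00 * 0.8372
I = $544.18

$544.18


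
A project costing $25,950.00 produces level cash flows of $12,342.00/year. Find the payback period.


Formula: Payback = investment / annual cash flow
Substituting: Payback = $25,950.00 / $12,342.00
Payback = 2.1026 years

2.1026 years


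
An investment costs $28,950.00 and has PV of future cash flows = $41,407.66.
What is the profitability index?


Formula: PI = PV(cash flows) / initial investment
Substituting: PI = $41,407.66 / $28,950.00
PI = 1.4303

1.4303


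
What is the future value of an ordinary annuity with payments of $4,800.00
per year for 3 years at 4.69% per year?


Formula: FV = PMT * ((1+r)^n - 1) / r
Growth factor: (1 + 0.0469)^3 = 1.147402
Numerator: 1.147402 - 1 = 0.147402
FV = $4,800.00 * 0.147402 / 0.0469 = $15,085.92

$15,085.92


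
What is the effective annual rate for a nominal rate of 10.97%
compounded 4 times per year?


Formula: EAR = (1 + r/m)^m - 1
Period rate: r/m = 0.1097 / 4 = 0.027425
Compounding: (1 + 0.027425)^4 = 1.114296
EAR = 1.114296 - 1 = 0.114296

0.114296


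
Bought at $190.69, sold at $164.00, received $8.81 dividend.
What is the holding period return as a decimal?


Formula: HPR = (P1 - P0 + D) / P0
Gain: $164.00 - $190.69 + $8.81 = -$17.88
HPR = -$17.88 / $190.69 = -0.0938

-0.0938


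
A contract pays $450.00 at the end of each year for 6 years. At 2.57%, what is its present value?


Formula: PV = PMT * (1 - (1+r)^(-n)) / r
Discount factor: (1 + 0.0257)^(-6) = 0.858772
Bracket: 1 - 0.858772 = 0.141228
PV = $450.00 * 0.141228 / 0.0257 = $2,472.86

$2,472.86


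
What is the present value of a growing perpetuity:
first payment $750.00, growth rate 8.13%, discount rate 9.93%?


Formula: PV = C / (r - g)
Spread: r - g = 0.0993 - 0.0813 = 0.018
Substituting: PV = $750.00 / 0.018
PV = $41,666.67

$41,666.67


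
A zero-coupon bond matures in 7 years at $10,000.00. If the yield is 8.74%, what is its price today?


Formula: Price = FV / (1 + r)^n
Substituting: Price = $10,000.00 / (1 + 0.0874)^7
Discount factor: (1.0874)^7 = 1.797733
Price = $10,000.00 / 1.797733 = $5,562.56

$5,562.56


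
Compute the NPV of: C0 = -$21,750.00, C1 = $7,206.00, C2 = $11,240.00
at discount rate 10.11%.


Formula: NPV = C0 + C1/(1+r) + C2/(1+r)^2
Discount C1: $7,206.00 / (1 + 0.1011) = $6,544.36
Discount C2: $11,240.00 / (1 + 0.1011)^2 = $9,270.71
NPV = -$21,750.00 + $6,544.36 + $9,270.71 = -$5,934.93

-$5,934.93


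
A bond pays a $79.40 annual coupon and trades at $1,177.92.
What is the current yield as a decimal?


Formula: Current yield = annual coupon / price
Substituting: CY = $79.40 / $1,177.92
CY = 0.067407

0.067407


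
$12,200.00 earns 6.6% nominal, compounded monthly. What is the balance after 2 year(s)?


Formula: FV = P * (1 + r/m)^(m*t)
Period rate: r/m = 0.066 / 12 = 0.0055
Total periods: m*t = 12 * 2 = 24
Growth factor: (1 + 0.0055)^24 = 1.140696
FV = $12,200.00 * 1.140696 = $13,916.49

$13,916.49


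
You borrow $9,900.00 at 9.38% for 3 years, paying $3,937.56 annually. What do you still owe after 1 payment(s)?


Formula: Balance = PV*(1+r)^k - PMT*((1+r)^k - 1)/r
Growth: (1 + 0.0938)^1 = 1.0938
Accumulated factor: ((1+r)^k - 1)/r = 1.0
Balance = $9,900.00 * 1.0938 - $3,937.56 * 1.0
Balance = $6,891.06

$6,891.06


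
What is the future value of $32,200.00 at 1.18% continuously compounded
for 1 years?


Formula: FV = P * e^(r*t)
Exponent: r*t = 0.0118 * 1 = 0.0118
e^(0.0118) = 1.01187
FV = $32,200.00 * 1.01187 = $32,582.21

$32,582.21


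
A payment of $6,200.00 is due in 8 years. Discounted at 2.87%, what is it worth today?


Formula: PV = FV / (1 + r)^n
Substituting: PV = $6,200.00 / (1 + 0.0287)^8
Discount factor: (1.0287)^8 = 1.254036
PV = $6,200.00 / 1.254036 = $4,944.04

$4,944.04


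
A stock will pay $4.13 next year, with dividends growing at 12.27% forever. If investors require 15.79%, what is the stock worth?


Formula: P = D1 / (r - g)
Spread: r - g = 0.1579 - 0.1227 = 0.0352
Substituting: P = $4.13 / 0.0352
P = $117.33

$117.33


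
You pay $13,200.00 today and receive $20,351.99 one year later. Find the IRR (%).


Formula: IRR = C1/C0 - 1
Substituting: IRR = $20,351.99 / $13,200.00 - 1
Ratio: 1.541817 - 1 = 0.541817
IRR = 54.1817%

54.1817%


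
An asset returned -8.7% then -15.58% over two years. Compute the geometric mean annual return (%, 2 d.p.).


Formula: Geometric mean = ((1+r1)*(1+r2))^(1/2) - 1
Product: (1 + -0.087) * (1 + -0.1558) = 0.913 * 0.8442 = 0.770755
Square root: 0.770755^0.5 = 0.877926
Geometric mean = 0.877926 - 1 = -0.122074
As percentage: -12.21%

-12.21%


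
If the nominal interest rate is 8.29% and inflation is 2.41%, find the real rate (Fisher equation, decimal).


Formula: (1 + r_real) = (1 + r_nom) / (1 + inflation)
Substituting: (1 + r_real) = 1.0829 / 1.0241
(1 + r_real) = 1.057416
r_real = 1.057416 - 1 = 0.057416

0.057416


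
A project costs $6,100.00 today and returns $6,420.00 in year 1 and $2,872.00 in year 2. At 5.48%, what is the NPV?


Formula: NPV = C0 + C1/(1+r) + C2/(1+r)^2
Discount C1: $6,420.00 / (1 + 0.0548) = $6,086.46
Discount C2: $2,872.00 / (1 + 0.0548)^2 = $2,581.33
NPV = -$6,100.00 + $6,086.46 + $2,581.33 = $2,567.80

$2,567.80


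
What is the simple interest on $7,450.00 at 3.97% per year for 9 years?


Formula: I = P * r * t
Substituting: I = $7,450.00 * 0.0397 * 9
Step: I = $7,450.00 * 0.3573
I = $2,661.89

$2,661.89


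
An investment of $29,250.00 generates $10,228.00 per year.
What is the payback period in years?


Formula: Payback = investment / annual cash flow
Substituting: Payback = $29,250.00 / $10,228.00
Payback = 2.8598 years

2.8598 years


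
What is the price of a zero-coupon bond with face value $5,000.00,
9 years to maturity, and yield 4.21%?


Formula: Price = FV / (1 + r)^n
Substituting: Price = $5,000.00 / (1 + 0.0421)^9
Discount factor: (1.0421)^9 = 1.449388
Price = $5,000.00 / 1.449388 = $3,449.73

$3,449.73


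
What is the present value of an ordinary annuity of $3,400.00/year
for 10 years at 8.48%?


Formula: PV = PMT * (1 - (1+r)^(-n)) / r
Discount factor: (1 + 0.0848)^(-10) = 0.443102
Bracket: 1 - 0.443102 = 0.556898
PV = $3,400.00 * 0.556898 / 0.0848 = $22,328.48

$22,328.48


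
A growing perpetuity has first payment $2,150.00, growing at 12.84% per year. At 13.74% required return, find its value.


Formula: PV = C / (r - g)
Spread: r - g = 0.1374 - 0.1284 = 0.009
Substituting: PV = $2,150.00 / 0.009
PV = $238,888.89

$238,888.89


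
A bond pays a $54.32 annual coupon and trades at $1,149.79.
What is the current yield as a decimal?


Formula: Current yield = annual coupon / price
Substituting: CY = $54.32 / $1,149.79
CY = 0.047243

0.047243


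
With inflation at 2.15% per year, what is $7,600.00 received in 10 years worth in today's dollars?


Formula: Real value = nominal / (1 + inflation)^years
Price level: (1 + 0.0215)^10 = 1.23704
Real value = $7,600.00 / 1.23704 = $6,143.70

$6,143.70


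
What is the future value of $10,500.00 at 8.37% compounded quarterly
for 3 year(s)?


Formula: FV = P * (1 + r/m)^(m*t)
Period rate: r/m = 0.0837 / 4 = 0.020925
Total periods: m*t = 4 * 3 = 12
Growth factor: (1 + 0.020925)^12 = 1.282112
FV = $10,500.00 * 1.282112 = $13,462.18

$13,462.18


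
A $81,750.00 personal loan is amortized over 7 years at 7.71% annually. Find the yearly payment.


Formula: PMT = PV * r / (1 - (1+r)^(-n))
Denominator: 1 - (1 + 0.0771)^(-7) = 0.405423
Numerator: $81,750.00 * 0.0771 = 6302.925
PMT = 6302.925 / 0.405423 = $15,546.53

$15,546.53
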